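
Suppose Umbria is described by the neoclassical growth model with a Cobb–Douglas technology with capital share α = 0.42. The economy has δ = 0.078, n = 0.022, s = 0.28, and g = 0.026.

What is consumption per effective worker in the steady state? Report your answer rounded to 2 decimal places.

In steady state, investment equals break-even investment: s·k^α = (n + g + δ)·k.
Rearranging, k^(1−α) = s / (n + g + δ).
k^0.58 = 0.28 / (0.022 + 0.026 + 0.078) = 0.28 / 0.126 = 2.2222
k* = 2.2222^(1/0.58) ≈ 3.9619
y* = (k*)^α = 3.9619^0.42 ≈ 1.7829
c* = (1 − s)·y* = (1 − 0.28) × 1.7829 ≈ 1.2837

c* ≈ 1.28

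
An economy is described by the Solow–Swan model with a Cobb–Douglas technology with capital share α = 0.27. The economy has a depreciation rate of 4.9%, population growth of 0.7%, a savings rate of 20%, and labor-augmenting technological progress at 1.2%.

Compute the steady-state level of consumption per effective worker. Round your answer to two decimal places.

In steady state, investment equals break-even investment: s·k^α = (n + g + δ)·k.
Dividing both sides by k: k^(1−α) = s / (n + g + δ).
k^0.73 = 0.20 / (0.007 + 0.012 + 0.049) = 0.20 / 0.068 = 2.9412
k* = 2.9412^(1/0.73) ≈ 4.3834
y* = (k*)^α = 4.3834^0.27 ≈ 1.4904
c* = (1 − s)·y* = (1 − 0.20) × 1.4904 ≈ 1.1923

c* = 1.19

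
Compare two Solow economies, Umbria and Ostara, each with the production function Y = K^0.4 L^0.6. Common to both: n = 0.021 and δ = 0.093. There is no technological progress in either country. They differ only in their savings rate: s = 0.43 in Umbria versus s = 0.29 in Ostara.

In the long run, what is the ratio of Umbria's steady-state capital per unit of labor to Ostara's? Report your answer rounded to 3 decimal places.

Steady-state k* = [s/(n + δ)]^(1/(1−α)), so the ratio is [ (s_U/(n + δ)_U) / (s_O/(n + δ)_O) ]^1.6667.
s_U/(n + δ)_U = 0.43/0.114 = 3.7719; s_O/(n + δ)_O = 0.29/0.114 = 2.5439.
Ratio = (3.7719/2.5439)^1.6667 = 1.4827^1.6667 ≈ 1.9279

k*_U / k*_O ≈ 1.928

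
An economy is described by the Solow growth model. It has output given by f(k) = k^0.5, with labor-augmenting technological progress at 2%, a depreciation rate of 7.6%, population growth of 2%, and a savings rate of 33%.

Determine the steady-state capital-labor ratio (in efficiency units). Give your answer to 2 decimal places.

In steady state, investment equals break-even investment: s·k^α = (n + g + δ)·k.
Dividing both sides by k: k^(1−α) = s / (n + g + δ).
k^0.5 = 0.33 / (0.020 + 0.020 + 0.076) = 0.33 / 0.116 = 2.8448
k* = 2.8448^(1/0.5) ≈ 8.0929

k* = 8.09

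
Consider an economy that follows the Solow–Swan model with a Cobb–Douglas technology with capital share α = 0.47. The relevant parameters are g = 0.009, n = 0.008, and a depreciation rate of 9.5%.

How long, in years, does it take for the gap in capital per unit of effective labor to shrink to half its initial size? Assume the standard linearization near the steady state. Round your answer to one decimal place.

Near the steady state the convergence rate is λ = (1 − α)(n + g + δ).
λ = (1 − 0.47) × 0.112 = 0.53 × 0.112 = 0.05936
Half-life = ln 2 / λ = 0.6931 / 0.05936 ≈ 11.68 years

half-life ≈ 11.7 years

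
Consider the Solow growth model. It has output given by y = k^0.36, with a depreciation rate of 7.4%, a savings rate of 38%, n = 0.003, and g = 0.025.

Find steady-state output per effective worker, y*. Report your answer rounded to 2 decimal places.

y* ≈ 2.10

At the steady state, Δk = 0, so s·k^α = (n + g + δ)·k.
Dividing both sides by k: k^(1−α) = s / (n + g + δ).
k^0.64 = 0.38 / (0.003 + 0.025 + 0.074) = 0.38 / 0.102 = 3.7255
k* = 3.7255^(1/0.64) ≈ 7.8069
y* = (k*)^α = 7.8069^0.36 ≈ 2.0955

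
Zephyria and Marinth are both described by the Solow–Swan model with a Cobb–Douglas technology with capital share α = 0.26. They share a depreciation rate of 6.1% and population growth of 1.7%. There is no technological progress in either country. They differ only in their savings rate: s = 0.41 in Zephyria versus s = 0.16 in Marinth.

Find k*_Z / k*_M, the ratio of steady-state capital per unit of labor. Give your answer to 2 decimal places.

ratio ≈ 3.57

Steady-state k* = [s/(n + δ)]^(1/(1−α)), so the ratio is [ (s_Z/(n + δ)_Z) / (s_M/(n + δ)_M) ]^1.3514.
s_Z/(n + δ)_Z = 0.41/0.078 = 5.2564; s_M/(n + δ)_M = 0.16/0.078 = 2.0513.
Ratio = (5.2564/2.0513)^1.3514 = 2.5625^1.3514 ≈ 3.5667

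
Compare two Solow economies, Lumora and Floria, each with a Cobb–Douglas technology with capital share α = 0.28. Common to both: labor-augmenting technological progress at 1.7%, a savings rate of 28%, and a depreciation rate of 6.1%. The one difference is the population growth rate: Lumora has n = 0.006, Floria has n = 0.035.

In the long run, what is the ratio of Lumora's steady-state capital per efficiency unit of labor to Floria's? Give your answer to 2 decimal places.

Steady-state k* = [s/(n + g + δ)]^(1/(1−α)), so the ratio is [ (s_L/(n + g + δ)_L) / (s_F/(n + g + δ)_F) ]^1.3889.
s_L/(n + g + δ)_L = 0.28/0.084 = 3.3333; s_F/(n + g + δ)_F = 0.28/0.113 = 2.4779.
Ratio = (3.3333/2.4779)^1.3889 = 1.3452^1.3889 ≈ 1.5096

ratio ≈ 1.51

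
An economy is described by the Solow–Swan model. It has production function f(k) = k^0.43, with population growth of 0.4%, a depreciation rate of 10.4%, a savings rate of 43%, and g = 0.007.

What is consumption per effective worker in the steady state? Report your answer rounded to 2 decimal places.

Steady state requires s·f(k) = (n + g + δ)·k, i.e. s·k^α = (n + g + δ)·k.
Rearranging, k^(1−α) = s / (n + g + δ).
k^0.57 = 0.43 / (0.004 + 0.007 + 0.104) = 0.43 / 0.115 = 3.7391
k* = 3.7391^(1/0.57) ≈ 10.1124
y* = (k*)^α = 10.1124^0.43 ≈ 2.7045
c* = (1 − s)·y* = (1 − 0.43) × 2.7045 ≈ 1.5416

c* ≈ 1.54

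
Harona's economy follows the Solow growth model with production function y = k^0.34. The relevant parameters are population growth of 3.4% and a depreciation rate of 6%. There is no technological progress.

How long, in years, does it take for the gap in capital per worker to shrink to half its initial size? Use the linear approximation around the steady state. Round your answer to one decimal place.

Near the steady state the convergence rate is λ = (1 − α)(n + δ).
λ = (1 − 0.34) × 0.094 = 0.66 × 0.094 = 0.06204
Half-life = ln 2 / λ = 0.6931 / 0.06204 ≈ 11.17 years

half-life ≈ 11.2 years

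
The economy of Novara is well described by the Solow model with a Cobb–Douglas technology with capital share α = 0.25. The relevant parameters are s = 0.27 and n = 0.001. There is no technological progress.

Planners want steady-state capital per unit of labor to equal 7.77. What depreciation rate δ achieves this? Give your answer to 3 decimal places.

In steady state, investment equals break-even investment: s·k^α = (n + δ)·k.
So s / (n + δ) = (k*)^(1−α) = 7.77^0.75 = 4.6539.
Therefore n + δ = s / 4.6539 = 0.27 / 4.6539 = 0.0580, so δ = 0.0580 − 0.001 = 0.0570.

δ ≈ 0.057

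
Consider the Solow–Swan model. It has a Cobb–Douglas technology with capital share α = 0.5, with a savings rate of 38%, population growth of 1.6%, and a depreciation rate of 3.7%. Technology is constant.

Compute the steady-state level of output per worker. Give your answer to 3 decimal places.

y* = 7.170

In steady state, investment equals break-even investment: s·k^α = (n + δ)·k.
Dividing both sides by k: k^(1−α) = s / (n + δ).
k^0.5 = 0.38 / (0.016 + 0.037) = 0.38 / 0.053 = 7.1698
k* = 7.1698^(1/0.5) ≈ 51.4060
y* = (k*)^α = 51.4060^0.5 ≈ 7.1698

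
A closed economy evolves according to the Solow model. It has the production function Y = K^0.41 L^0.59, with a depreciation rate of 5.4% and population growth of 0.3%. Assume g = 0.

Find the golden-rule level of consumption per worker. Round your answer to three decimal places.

c_gold ≈ 2.325

At the golden rule, f'(k) = n + δ, so α·k^(α−1) = n + δ and k_gold = (α/(n + δ))^(1/(1−α)).
k_gold = (0.41/0.057)^(1/0.59) = 7.1930^1.6949 ≈ 28.3385
c_gold = f(k_gold) − (n + δ)·k_gold = 3.9398 − 0.057×28.3385 ≈ 2.3245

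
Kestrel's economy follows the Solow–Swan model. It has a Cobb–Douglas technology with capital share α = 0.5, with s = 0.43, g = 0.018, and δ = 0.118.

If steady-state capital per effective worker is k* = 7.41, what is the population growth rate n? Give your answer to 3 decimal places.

n ≈ 0.022

At the steady state, Δk = 0, so s·k^α = (n + g + δ)·k.
So s / (n + g + δ) = (k*)^(1−α) = 7.41^0.5 = 2.7221.
Therefore n + g + δ = s / 2.7221 = 0.43 / 2.7221 = 0.1580, so n = 0.1580 − 0.136 = 0.0220.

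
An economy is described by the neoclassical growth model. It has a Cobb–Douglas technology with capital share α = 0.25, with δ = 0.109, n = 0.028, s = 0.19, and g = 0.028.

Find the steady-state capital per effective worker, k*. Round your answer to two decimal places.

k* ≈ 1.21

Steady state requires s·f(k) = (n + g + δ)·k, i.e. s·k^α = (n + g + δ)·k.
Rearranging, k^(1−α) = s / (n + g + δ).
k^0.75 = 0.19 / (0.028 + 0.028 + 0.109) = 0.19 / 0.165 = 1.1515
k* = 1.1515^(1/0.75) ≈ 1.2069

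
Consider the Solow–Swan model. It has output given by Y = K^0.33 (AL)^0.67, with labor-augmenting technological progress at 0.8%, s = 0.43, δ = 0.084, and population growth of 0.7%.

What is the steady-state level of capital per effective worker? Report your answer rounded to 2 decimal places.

k* ≈ 8.95

Steady state requires s·f(k) = (n + g + δ)·k, i.e. s·k^α = (n + g + δ)·k.
Dividing both sides by k: k^(1−α) = s / (n + g + δ).
k^0.67 = 0.43 / (0.007 + 0.008 + 0.084) = 0.43 / 0.099 = 4.3434
k* = 4.3434^(1/0.67) ≈ 8.9533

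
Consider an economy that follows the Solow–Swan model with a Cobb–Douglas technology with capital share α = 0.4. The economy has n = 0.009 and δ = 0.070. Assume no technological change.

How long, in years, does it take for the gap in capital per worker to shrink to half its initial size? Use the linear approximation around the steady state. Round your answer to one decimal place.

half-life ≈ 14.6 years

Near the steady state the convergence rate is λ = (1 − α)(n + δ).
λ = (1 − 0.4) × 0.079 = 0.6 × 0.079 = 0.0474
Half-life = ln 2 / λ = 0.6931 / 0.0474 ≈ 14.62 years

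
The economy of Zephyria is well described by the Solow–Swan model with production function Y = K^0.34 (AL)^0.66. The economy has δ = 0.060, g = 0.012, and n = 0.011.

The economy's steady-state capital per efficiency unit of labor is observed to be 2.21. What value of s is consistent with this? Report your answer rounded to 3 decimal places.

At the steady state, Δk = 0, so s·k^α = (n + g + δ)·k.
So s / (n + g + δ) = (k*)^(1−α) = 2.21^0.66 = 1.6877.
Therefore s = 1.6877 × (n + g + δ) = 1.6877 × 0.083 = 0.1401.

s ≈ 0.140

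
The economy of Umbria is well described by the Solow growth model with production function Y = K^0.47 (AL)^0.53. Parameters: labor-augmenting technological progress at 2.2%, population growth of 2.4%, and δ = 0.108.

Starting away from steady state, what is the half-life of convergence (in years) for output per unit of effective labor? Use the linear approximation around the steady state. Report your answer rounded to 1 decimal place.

t_½ ≈ 8.5 years

Near the steady state the convergence rate is λ = (1 − α)(n + g + δ).
λ = (1 − 0.47) × 0.154 = 0.53 × 0.154 = 0.08162
Half-life = ln 2 / λ = 0.6931 / 0.08162 ≈ 8.49 years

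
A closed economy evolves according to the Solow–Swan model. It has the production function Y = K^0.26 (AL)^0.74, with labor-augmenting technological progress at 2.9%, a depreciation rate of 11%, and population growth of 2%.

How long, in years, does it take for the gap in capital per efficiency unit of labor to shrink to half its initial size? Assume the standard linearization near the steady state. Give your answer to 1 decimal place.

Near the steady state the convergence rate is λ = (1 − α)(n + g + δ).
λ = (1 − 0.26) × 0.159 = 0.74 × 0.159 = 0.11766
Half-life = ln 2 / λ = 0.6931 / 0.11766 ≈ 5.89 years

t_½ ≈ 5.9 years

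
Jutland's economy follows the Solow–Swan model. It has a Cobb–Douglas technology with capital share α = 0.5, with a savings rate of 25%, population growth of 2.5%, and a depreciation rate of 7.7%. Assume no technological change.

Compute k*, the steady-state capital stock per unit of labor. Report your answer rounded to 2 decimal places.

In steady state, investment equals break-even investment: s·k^α = (n + δ)·k.
Rearranging, k^(1−α) = s / (n + δ).
k^0.5 = 0.25 / (0.025 + 0.077) = 0.25 / 0.102 = 2.4510
k* = 2.4510^(1/0.5) ≈ 6.0074

k* = 6.01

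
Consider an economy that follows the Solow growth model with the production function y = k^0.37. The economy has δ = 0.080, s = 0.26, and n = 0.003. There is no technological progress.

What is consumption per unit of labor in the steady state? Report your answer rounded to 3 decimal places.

c* ≈ 1.447

At the steady state, Δk = 0, so s·k^α = (n + δ)·k.
Dividing both sides by k: k^(1−α) = s / (n + δ).
k^0.63 = 0.26 / (0.003 + 0.080) = 0.26 / 0.083 = 3.1325
k* = 3.1325^(1/0.63) ≈ 6.1253
y* = (k*)^α = 6.1253^0.37 ≈ 1.9554
c* = (1 − s)·y* = (1 − 0.26) × 1.9554 ≈ 1.4470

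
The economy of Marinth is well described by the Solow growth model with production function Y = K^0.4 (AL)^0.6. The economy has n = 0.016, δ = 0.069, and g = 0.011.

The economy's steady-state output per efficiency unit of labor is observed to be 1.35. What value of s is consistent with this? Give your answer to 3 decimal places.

s ≈ 0.151

In steady state, investment equals break-even investment: s·k^α = (n + g + δ)·k.
Since y* = [s/(n + g + δ)]^(α/(1−α)), we have s/(n + g + δ) = (y*)^((1−α)/α) = 1.35^1.5 = 1.5686.
Therefore s = 1.5686 × (n + g + δ) = 1.5686 × 0.096 = 0.1506.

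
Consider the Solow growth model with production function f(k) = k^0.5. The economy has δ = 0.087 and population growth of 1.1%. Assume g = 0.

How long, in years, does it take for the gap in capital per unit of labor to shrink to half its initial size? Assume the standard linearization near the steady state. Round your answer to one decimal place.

Near the steady state the convergence rate is λ = (1 − α)(n + δ).
λ = (1 − 0.5) × 0.098 = 0.5 × 0.098 = 0.0490
Half-life = ln 2 / λ = 0.6931 / 0.0490 ≈ 14.14 years

t_½ ≈ 14.1 years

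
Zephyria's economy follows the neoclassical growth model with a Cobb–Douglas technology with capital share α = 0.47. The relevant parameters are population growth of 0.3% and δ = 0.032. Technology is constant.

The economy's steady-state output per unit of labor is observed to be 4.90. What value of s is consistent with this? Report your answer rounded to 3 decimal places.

s ≈ 0.210

At the steady state, Δk = 0, so s·k^α = (n + δ)·k.
Since y* = [s/(n + δ)]^(α/(1−α)), we have s/(n + δ) = (y*)^((1−α)/α) = 4.90^1.1277 = 6.0025.
Therefore s = 6.0025 × (n + δ) = 6.0025 × 0.035 = 0.2101.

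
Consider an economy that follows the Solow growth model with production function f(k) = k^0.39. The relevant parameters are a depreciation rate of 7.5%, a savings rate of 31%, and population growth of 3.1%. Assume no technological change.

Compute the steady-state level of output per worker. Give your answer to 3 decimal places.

y* ≈ 1.986

In steady state, investment equals break-even investment: s·k^α = (n + δ)·k.
Rearranging, k^(1−α) = s / (n + δ).
k^0.61 = 0.31 / (0.031 + 0.075) = 0.31 / 0.106 = 2.9245
k* = 2.9245^(1/0.61) ≈ 5.8079
y* = (k*)^α = 5.8079^0.39 ≈ 1.9859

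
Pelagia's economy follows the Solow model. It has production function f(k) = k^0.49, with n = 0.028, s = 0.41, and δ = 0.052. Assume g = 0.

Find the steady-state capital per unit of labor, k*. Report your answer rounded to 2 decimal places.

k* ≈ 24.64

Steady state requires s·f(k) = (n + δ)·k, i.e. s·k^α = (n + δ)·k.
Dividing both sides by k: k^(1−α) = s / (n + δ).
k^0.51 = 0.41 / (0.028 + 0.052) = 0.41 / 0.080 = 5.1250
k* = 5.1250^(1/0.51) ≈ 24.6352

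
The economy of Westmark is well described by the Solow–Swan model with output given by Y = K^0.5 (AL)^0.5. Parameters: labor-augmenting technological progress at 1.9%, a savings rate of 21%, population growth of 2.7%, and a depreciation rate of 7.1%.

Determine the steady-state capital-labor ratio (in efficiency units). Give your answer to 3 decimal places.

k* = 3.222

At the steady state, Δk = 0, so s·k^α = (n + g + δ)·k.
Rearranging, k^(1−α) = s / (n + g + δ).
k^0.5 = 0.21 / (0.027 + 0.019 + 0.071) = 0.21 / 0.117 = 1.7949
k* = 1.7949^(1/0.5) ≈ 3.2217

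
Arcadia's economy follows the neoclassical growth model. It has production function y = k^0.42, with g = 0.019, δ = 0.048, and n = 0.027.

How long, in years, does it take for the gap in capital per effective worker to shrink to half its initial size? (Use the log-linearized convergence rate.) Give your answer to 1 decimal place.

t_½ ≈ 12.7 years

Near the steady state the convergence rate is λ = (1 − α)(n + g + δ).
λ = (1 − 0.42) × 0.094 = 0.58 × 0.094 = 0.05452
Half-life = ln 2 / λ = 0.6931 / 0.05452 ≈ 12.71 years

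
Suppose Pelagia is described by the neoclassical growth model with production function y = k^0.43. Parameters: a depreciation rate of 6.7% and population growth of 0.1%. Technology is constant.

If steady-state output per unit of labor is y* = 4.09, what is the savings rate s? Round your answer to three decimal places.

s ≈ 0.440

In steady state, investment equals break-even investment: s·k^α = (n + δ)·k.
Since y* = [s/(n + δ)]^(α/(1−α)), we have s/(n + δ) = (y*)^((1−α)/α) = 4.09^1.3256 = 6.4699.
Therefore s = 6.4699 × (n + δ) = 6.4699 × 0.068 = 0.4400.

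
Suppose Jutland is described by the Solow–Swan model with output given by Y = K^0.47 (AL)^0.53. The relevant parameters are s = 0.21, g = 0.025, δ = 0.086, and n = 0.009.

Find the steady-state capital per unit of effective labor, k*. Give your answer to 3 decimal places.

At the steady state, Δk = 0, so s·k^α = (n + g + δ)·k.
Rearranging, k^(1−α) = s / (n + g + δ).
k^0.53 = 0.21 / (0.009 + 0.025 + 0.086) = 0.21 / 0.120 = 1.7500
k* = 1.7500^(1/0.53) ≈ 2.8745

k* = 2.875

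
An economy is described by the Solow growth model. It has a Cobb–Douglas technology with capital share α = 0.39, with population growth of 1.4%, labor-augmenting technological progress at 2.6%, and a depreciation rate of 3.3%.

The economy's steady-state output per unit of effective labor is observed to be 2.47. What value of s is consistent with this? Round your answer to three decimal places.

At the steady state, Δk = 0, so s·k^α = (n + g + δ)·k.
Since y* = [s/(n + g + δ)]^(α/(1−α)), we have s/(n + g + δ) = (y*)^((1−α)/α) = 2.47^1.5641 = 4.1136.
Therefore s = 4.1136 × (n + g + δ) = 4.1136 × 0.073 = 0.3003.

s ≈ 0.300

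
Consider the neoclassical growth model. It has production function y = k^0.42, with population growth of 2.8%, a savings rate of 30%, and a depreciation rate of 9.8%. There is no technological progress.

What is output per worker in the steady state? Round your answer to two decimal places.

y* ≈ 1.87

Steady state requires s·f(k) = (n + δ)·k, i.e. s·k^α = (n + δ)·k.
Rearranging, k^(1−α) = s / (n + δ).
k^0.58 = 0.30 / (0.028 + 0.098) = 0.30 / 0.126 = 2.3810
k* = 2.3810^(1/0.58) ≈ 4.4626
y* = (k*)^α = 4.4626^0.42 ≈ 1.8742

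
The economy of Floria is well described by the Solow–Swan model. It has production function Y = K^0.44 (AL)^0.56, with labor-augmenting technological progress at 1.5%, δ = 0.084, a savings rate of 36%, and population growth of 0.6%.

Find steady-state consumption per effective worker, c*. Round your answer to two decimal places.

In steady state, investment equals break-even investment: s·k^α = (n + g + δ)·k.
Rearranging, k^(1−α) = s / (n + g + δ).
k^0.56 = 0.36 / (0.006 + 0.015 + 0.084) = 0.36 / 0.105 = 3.4286
k* = 3.4286^(1/0.56) ≈ 9.0275
y* = (k*)^α = 9.0275^0.44 ≈ 2.6330
c* = (1 − s)·y* = (1 − 0.36) × 2.6330 ≈ 1.6851

c* ≈ 1.69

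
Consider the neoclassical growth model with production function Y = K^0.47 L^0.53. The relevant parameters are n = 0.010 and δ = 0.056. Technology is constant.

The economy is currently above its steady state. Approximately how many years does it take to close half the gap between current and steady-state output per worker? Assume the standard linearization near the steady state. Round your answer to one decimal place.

Near the steady state the convergence rate is λ = (1 − α)(n + δ).
λ = (1 − 0.47) × 0.066 = 0.53 × 0.066 = 0.03498
Half-life = ln 2 / λ = 0.6931 / 0.03498 ≈ 19.81 years

t_½ ≈ 19.8 years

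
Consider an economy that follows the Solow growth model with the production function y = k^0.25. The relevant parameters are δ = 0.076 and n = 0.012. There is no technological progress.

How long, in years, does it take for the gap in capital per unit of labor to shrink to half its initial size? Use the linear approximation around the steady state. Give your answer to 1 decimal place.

t_½ ≈ 10.5 years

Near the steady state the convergence rate is λ = (1 − α)(n + δ).
λ = (1 − 0.25) × 0.088 = 0.75 × 0.088 = 0.0660
Half-life = ln 2 / λ = 0.6931 / 0.0660 ≈ 10.50 years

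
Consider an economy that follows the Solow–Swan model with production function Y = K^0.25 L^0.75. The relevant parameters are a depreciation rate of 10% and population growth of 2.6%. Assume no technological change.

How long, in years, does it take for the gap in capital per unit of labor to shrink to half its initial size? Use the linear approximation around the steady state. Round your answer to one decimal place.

about 7.3 years

Near the steady state the convergence rate is λ = (1 − α)(n + δ).
λ = (1 − 0.25) × 0.126 = 0.75 × 0.126 = 0.0945
Half-life = ln 2 / λ = 0.6931 / 0.0945 ≈ 7.33 years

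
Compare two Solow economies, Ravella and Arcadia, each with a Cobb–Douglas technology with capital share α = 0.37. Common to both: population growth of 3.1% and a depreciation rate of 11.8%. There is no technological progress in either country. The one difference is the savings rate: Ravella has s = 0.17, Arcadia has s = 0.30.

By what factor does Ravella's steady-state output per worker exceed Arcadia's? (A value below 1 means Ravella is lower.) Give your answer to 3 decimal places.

Steady-state y* = [s/(n + δ)]^(α/(1−α)), so the ratio is [ (s_R/(n + δ)_R) / (s_A/(n + δ)_A) ]^0.5873.
s_R/(n + δ)_R = 0.17/0.149 = 1.1409; s_A/(n + δ)_A = 0.30/0.149 = 2.0134.
Ratio = (1.1409/2.0134)^0.5873 = 0.5667^0.5873 ≈ 0.7164

ratio ≈ 0.716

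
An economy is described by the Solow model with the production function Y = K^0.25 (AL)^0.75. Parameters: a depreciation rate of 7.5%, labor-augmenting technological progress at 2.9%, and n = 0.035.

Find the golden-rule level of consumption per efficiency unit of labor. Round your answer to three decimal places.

At the golden rule, f'(k) = n + g + δ, so α·k^(α−1) = n + g + δ and k_gold = (α/(n + g + δ))^(1/(1−α)).
k_gold = (0.25/0.139)^(1/0.75) = 1.7986^1.3333 ≈ 2.1873
c_gold = f(k_gold) − (n + g + δ)·k_gold = 1.2161 − 0.139×2.1873 ≈ 0.9121

c_gold ≈ 0.912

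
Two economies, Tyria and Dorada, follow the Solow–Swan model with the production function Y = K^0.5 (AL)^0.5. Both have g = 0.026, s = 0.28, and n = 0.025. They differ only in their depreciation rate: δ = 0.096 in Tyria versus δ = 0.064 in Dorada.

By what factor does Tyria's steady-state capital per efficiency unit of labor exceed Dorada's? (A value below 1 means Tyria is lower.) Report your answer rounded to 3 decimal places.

Steady-state k* = [s/(n + g + δ)]^(1/(1−α)), so the ratio is [ (s_T/(n + g + δ)_T) / (s_D/(n + g + δ)_D) ]^2.
s_T/(n + g + δ)_T = 0.28/0.147 = 1.9048; s_D/(n + g + δ)_D = 0.28/0.115 = 2.4348.
Ratio = (1.9048/2.4348)^2 = 0.7823^2 ≈ 0.6120

k*_T / k*_D ≈ 0.612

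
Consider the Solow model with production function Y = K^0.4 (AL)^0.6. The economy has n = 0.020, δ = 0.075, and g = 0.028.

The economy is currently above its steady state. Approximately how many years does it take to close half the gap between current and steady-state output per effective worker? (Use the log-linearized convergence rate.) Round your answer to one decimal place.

about 9.4 years

Near the steady state the convergence rate is λ = (1 − α)(n + g + δ).
λ = (1 − 0.4) × 0.123 = 0.6 × 0.123 = 0.0738
Half-life = ln 2 / λ = 0.6931 / 0.0738 ≈ 9.39 years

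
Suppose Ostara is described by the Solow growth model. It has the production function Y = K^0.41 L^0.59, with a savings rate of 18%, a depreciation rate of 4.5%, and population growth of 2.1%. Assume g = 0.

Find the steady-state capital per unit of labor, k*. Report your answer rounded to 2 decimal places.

k* = 5.48

At the steady state, Δk = 0, so s·k^α = (n + δ)·k.
Dividing both sides by k: k^(1−α) = s / (n + δ).
k^0.59 = 0.18 / (0.021 + 0.045) = 0.18 / 0.066 = 2.7273
k* = 2.7273^(1/0.59) ≈ 5.4768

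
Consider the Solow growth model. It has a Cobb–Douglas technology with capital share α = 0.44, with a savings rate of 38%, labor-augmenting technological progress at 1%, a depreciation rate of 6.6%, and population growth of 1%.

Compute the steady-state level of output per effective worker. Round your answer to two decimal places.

y* = 3.21

At the steady state, Δk = 0, so s·k^α = (n + g + δ)·k.
Rearranging, k^(1−α) = s / (n + g + δ).
k^0.56 = 0.38 / (0.010 + 0.010 + 0.066) = 0.38 / 0.086 = 4.4186
k* = 4.4186^(1/0.56) ≈ 14.2002
y* = (k*)^α = 14.2002^0.44 ≈ 3.2137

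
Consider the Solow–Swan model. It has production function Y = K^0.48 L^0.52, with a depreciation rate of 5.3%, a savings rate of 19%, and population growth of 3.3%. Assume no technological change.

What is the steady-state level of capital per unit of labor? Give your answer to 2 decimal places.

Steady state requires s·f(k) = (n + δ)·k, i.e. s·k^α = (n + δ)·k.
Dividing both sides by k: k^(1−α) = s / (n + δ).
k^0.52 = 0.19 / (0.033 + 0.053) = 0.19 / 0.086 = 2.2093
k* = 2.2093^(1/0.52) ≈ 4.5923

k* = 4.59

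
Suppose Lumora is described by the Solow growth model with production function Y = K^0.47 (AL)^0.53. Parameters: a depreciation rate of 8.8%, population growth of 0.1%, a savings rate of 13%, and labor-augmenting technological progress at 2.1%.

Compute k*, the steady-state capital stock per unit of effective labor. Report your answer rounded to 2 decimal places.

k* = 1.37

In steady state, investment equals break-even investment: s·k^α = (n + g + δ)·k.
Rearranging, k^(1−α) = s / (n + g + δ).
k^0.53 = 0.13 / (0.001 + 0.021 + 0.088) = 0.13 / 0.110 = 1.1818
k* = 1.1818^(1/0.53) ≈ 1.3705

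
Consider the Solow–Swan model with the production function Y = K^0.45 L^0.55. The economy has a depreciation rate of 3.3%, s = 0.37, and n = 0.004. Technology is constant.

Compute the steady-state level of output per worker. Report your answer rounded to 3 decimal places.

y* ≈ 6.579

In steady state, investment equals break-even investment: s·k^α = (n + δ)·k.
Dividing both sides by k: k^(1−α) = s / (n + δ).
k^0.55 = 0.37 / (0.004 + 0.033) = 0.37 / 0.037 = 10.0000
k* = 10.0000^(1/0.55) ≈ 65.7933
y* = (k*)^α = 65.7933^0.45 ≈ 6.5793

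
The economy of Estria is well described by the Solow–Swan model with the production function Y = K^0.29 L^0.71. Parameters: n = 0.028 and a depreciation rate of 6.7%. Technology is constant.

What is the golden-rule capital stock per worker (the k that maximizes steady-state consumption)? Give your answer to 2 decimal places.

k_gold ≈ 4.82

The golden rule sets f'(k) = n + δ, i.e. α·k^(α−1) = n + δ.
So k^(1−α) = α / (n + δ) = 0.29 / 0.095 = 3.0526.
k_gold = 3.0526^(1/0.71) ≈ 4.8154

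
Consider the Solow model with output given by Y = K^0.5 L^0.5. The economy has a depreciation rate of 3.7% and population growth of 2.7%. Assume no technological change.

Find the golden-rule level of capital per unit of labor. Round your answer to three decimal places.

The golden rule sets f'(k) = n + δ, i.e. α·k^(α−1) = n + δ.
So k^(1−α) = α / (n + δ) = 0.5 / 0.064 = 7.8125.
k_gold = 7.8125^(1/0.5) ≈ 61.0352

k_gold ≈ 61.035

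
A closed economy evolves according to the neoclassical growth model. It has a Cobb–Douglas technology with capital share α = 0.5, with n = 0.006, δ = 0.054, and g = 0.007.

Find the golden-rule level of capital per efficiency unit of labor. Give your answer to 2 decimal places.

The golden rule sets f'(k) = n + g + δ, i.e. α·k^(α−1) = n + g + δ.
So k^(1−α) = α / (n + g + δ) = 0.5 / 0.067 = 7.4627.
k_gold = 7.4627^(1/0.5) ≈ 55.6919

k_gold ≈ 55.69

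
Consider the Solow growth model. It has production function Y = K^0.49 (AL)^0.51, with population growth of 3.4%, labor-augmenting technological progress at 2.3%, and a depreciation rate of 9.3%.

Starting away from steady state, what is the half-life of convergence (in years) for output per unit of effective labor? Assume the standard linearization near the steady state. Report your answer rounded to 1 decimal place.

t_½ ≈ 9.1 years

Near the steady state the convergence rate is λ = (1 − α)(n + g + δ).
λ = (1 − 0.49) × 0.150 = 0.51 × 0.150 = 0.0765
Half-life = ln 2 / λ = 0.6931 / 0.0765 ≈ 9.06 years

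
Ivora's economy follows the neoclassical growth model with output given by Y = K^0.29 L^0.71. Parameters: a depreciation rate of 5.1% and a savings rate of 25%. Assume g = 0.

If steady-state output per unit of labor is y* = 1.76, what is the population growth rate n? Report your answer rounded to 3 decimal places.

At the steady state, Δk = 0, so s·k^α = (n + δ)·k.
Since y* = [s/(n + δ)]^(α/(1−α)), we have s/(n + δ) = (y*)^((1−α)/α) = 1.76^2.4483 = 3.9911.
Therefore n + δ = s / 3.9911 = 0.25 / 3.9911 = 0.0626, so n = 0.0626 − 0.051 = 0.0116.

n ≈ 0.012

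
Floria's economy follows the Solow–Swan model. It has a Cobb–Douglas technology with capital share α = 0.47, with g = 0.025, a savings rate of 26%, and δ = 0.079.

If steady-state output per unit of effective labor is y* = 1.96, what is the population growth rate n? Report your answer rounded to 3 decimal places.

Steady state requires s·f(k) = (n + g + δ)·k, i.e. s·k^α = (n + g + δ)·k.
Since y* = [s/(n + g + δ)]^(α/(1−α)), we have s/(n + g + δ) = (y*)^((1−α)/α) = 1.96^1.1277 = 2.1359.
Therefore n + g + δ = s / 2.1359 = 0.26 / 2.1359 = 0.1217, so n = 0.1217 − 0.104 = 0.0177.

n ≈ 0.018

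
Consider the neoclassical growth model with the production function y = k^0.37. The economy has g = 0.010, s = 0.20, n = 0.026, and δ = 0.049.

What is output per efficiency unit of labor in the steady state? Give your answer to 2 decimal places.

y* = 1.65

At the steady state, Δk = 0, so s·k^α = (n + g + δ)·k.
Rearranging, k^(1−α) = s / (n + g + δ).
k^0.63 = 0.20 / (0.026 + 0.010 + 0.049) = 0.20 / 0.085 = 2.3529
k* = 2.3529^(1/0.63) ≈ 3.8891
y* = (k*)^α = 3.8891^0.37 ≈ 1.6529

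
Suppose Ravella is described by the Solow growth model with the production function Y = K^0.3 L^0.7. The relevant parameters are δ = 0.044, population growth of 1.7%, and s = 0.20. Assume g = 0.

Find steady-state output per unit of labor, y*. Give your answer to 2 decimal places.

y* = 1.66

At the steady state, Δk = 0, so s·k^α = (n + δ)·k.
Rearranging, k^(1−α) = s / (n + δ).
k^0.7 = 0.20 / (0.017 + 0.044) = 0.20 / 0.061 = 3.2787
k* = 3.2787^(1/0.7) ≈ 5.4540
y* = (k*)^α = 5.4540^0.3 ≈ 1.6635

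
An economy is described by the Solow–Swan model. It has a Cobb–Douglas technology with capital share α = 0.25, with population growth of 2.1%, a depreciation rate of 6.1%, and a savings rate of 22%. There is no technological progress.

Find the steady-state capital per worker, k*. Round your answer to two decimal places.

k* = 3.73

In steady state, investment equals break-even investment: s·k^α = (n + δ)·k.
Rearranging, k^(1−α) = s / (n + δ).
k^0.75 = 0.22 / (0.021 + 0.061) = 0.22 / 0.082 = 2.6829
k* = 2.6829^(1/0.75) ≈ 3.7280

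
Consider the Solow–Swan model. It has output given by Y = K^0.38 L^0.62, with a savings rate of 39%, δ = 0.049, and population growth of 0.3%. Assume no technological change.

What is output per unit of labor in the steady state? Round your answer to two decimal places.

At the steady state, Δk = 0, so s·k^α = (n + δ)·k.
Rearranging, k^(1−α) = s / (n + δ).
k^0.62 = 0.39 / (0.003 + 0.049) = 0.39 / 0.052 = 7.5000
k* = 7.5000^(1/0.62) ≈ 25.7863
y* = (k*)^α = 25.7863^0.38 ≈ 3.4382

y* = 3.44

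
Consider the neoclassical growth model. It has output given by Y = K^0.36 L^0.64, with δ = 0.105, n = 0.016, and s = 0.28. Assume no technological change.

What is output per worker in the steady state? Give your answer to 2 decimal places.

y* ≈ 1.60

In steady state, investment equals break-even investment: s·k^α = (n + δ)·k.
Rearranging, k^(1−α) = s / (n + δ).
k^0.64 = 0.28 / (0.016 + 0.105) = 0.28 / 0.121 = 2.3140
k* = 2.3140^(1/0.64) ≈ 3.7095
y* = (k*)^α = 3.7095^0.36 ≈ 1.6031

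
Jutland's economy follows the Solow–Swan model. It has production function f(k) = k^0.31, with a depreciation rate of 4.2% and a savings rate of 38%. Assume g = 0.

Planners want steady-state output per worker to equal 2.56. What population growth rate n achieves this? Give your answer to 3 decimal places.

At the steady state, Δk = 0, so s·k^α = (n + δ)·k.
Since y* = [s/(n + δ)]^(α/(1−α)), we have s/(n + δ) = (y*)^((1−α)/α) = 2.56^2.2258 = 8.1033.
Therefore n + δ = s / 8.1033 = 0.38 / 8.1033 = 0.0469, so n = 0.0469 − 0.042 = 0.0049.

n ≈ 0.005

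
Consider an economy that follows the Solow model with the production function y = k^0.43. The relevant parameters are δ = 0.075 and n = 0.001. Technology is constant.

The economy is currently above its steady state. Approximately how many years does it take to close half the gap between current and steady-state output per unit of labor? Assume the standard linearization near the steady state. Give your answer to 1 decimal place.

half-life ≈ 16.0 years

Near the steady state the convergence rate is λ = (1 − α)(n + δ).
λ = (1 − 0.43) × 0.076 = 0.57 × 0.076 = 0.04332
Half-life = ln 2 / λ = 0.6931 / 0.04332 ≈ 16.00 years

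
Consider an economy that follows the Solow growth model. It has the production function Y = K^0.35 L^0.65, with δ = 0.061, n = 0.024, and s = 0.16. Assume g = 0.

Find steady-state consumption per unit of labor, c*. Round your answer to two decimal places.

In steady state, investment equals break-even investment: s·k^α = (n + δ)·k.
Dividing both sides by k: k^(1−α) = s / (n + δ).
k^0.65 = 0.16 / (0.024 + 0.061) = 0.16 / 0.085 = 1.8824
k* = 1.8824^(1/0.65) ≈ 2.6463
y* = (k*)^α = 2.6463^0.35 ≈ 1.4058
c* = (1 − s)·y* = (1 − 0.16) × 1.4058 ≈ 1.1809

c* ≈ 1.18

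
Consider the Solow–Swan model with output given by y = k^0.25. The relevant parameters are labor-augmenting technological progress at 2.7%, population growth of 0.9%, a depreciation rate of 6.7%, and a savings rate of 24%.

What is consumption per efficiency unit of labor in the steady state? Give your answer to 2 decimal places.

In steady state, investment equals break-even investment: s·k^α = (n + g + δ)·k.
Rearranging, k^(1−α) = s / (n + g + δ).
k^0.75 = 0.24 / (0.009 + 0.027 + 0.067) = 0.24 / 0.103 = 2.3301
k* = 2.3301^(1/0.75) ≈ 3.0891
y* = (k*)^α = 3.0891^0.25 ≈ 1.3257
c* = (1 − s)·y* = (1 − 0.24) × 1.3257 ≈ 1.0075

c* = 1.01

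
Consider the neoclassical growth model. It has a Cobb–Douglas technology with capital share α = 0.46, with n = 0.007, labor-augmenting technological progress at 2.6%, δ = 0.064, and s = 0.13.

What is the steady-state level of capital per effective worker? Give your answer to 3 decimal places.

In steady state, investment equals break-even investment: s·k^α = (n + g + δ)·k.
Rearranging, k^(1−α) = s / (n + g + δ).
k^0.54 = 0.13 / (0.007 + 0.026 + 0.064) = 0.13 / 0.097 = 1.3402
k* = 1.3402^(1/0.54) ≈ 1.7199

k* ≈ 1.720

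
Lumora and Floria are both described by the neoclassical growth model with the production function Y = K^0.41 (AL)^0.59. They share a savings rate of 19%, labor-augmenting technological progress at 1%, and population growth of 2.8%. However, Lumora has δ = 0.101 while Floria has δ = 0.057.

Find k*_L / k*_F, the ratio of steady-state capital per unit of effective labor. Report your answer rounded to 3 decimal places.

Steady-state k* = [s/(n + g + δ)]^(1/(1−α)), so the ratio is [ (s_L/(n + g + δ)_L) / (s_F/(n + g + δ)_F) ]^1.6949.
s_L/(n + g + δ)_L = 0.19/0.139 = 1.3669; s_F/(n + g + δ)_F = 0.19/0.095 = 2.0000.
Ratio = (1.3669/2.0000)^1.6949 = 0.6835^1.6949 ≈ 0.5247

ratio ≈ 0.525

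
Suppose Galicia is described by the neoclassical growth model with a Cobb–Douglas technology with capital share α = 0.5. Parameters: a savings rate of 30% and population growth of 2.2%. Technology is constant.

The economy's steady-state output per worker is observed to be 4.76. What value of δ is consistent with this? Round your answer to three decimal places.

δ ≈ 0.041

In steady state, investment equals break-even investment: s·k^α = (n + δ)·k.
Since y* = [s/(n + δ)]^(α/(1−α)), we have s/(n + δ) = (y*)^((1−α)/α) = 4.76^1 = 4.7600.
Therefore n + δ = s / 4.7600 = 0.30 / 4.7600 = 0.0630, so δ = 0.0630 − 0.022 = 0.0410.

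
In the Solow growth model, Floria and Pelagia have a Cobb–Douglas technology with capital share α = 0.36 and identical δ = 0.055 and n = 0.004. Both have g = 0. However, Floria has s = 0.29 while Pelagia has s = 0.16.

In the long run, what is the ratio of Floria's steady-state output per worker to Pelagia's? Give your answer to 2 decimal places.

Steady-state y* = [s/(n + δ)]^(α/(1−α)), so the ratio is [ (s_F/(n + δ)_F) / (s_P/(n + δ)_P) ]^0.5625.
s_F/(n + δ)_F = 0.29/0.059 = 4.9153; s_P/(n + δ)_P = 0.16/0.059 = 2.7119.
Ratio = (4.9153/2.7119)^0.5625 = 1.8125^0.5625 ≈ 1.3973

y*_F / y*_P ≈ 1.40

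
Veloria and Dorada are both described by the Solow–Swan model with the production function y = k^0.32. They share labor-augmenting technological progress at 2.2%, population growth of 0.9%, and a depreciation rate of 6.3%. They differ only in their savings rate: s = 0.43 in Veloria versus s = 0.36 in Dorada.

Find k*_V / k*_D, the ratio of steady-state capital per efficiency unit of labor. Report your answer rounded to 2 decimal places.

k*_V / k*_D ≈ 1.30

Steady-state k* = [s/(n + g + δ)]^(1/(1−α)), so the ratio is [ (s_V/(n + g + δ)_V) / (s_D/(n + g + δ)_D) ]^1.4706.
s_V/(n + g + δ)_V = 0.43/0.094 = 4.5745; s_D/(n + g + δ)_D = 0.36/0.094 = 3.8298.
Ratio = (4.5745/3.8298)^1.4706 = 1.1944^1.4706 ≈ 1.2985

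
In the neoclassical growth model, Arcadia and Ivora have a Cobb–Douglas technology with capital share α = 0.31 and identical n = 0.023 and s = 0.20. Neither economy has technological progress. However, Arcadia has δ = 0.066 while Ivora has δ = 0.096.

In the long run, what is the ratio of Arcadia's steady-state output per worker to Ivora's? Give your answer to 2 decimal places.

ratio ≈ 1.14

Steady-state y* = [s/(n + δ)]^(α/(1−α)), so the ratio is [ (s_A/(n + δ)_A) / (s_I/(n + δ)_I) ]^0.4493.
s_A/(n + δ)_A = 0.20/0.089 = 2.2472; s_I/(n + δ)_I = 0.20/0.119 = 1.6807.
Ratio = (2.2472/1.6807)^0.4493 = 1.3371^0.4493 ≈ 1.1394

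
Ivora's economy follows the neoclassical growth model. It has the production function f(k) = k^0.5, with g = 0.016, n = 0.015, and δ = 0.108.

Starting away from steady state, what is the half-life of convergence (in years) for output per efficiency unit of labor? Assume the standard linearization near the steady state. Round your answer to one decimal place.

Near the steady state the convergence rate is λ = (1 − α)(n + g + δ).
λ = (1 − 0.5) × 0.139 = 0.5 × 0.139 = 0.0695
Half-life = ln 2 / λ = 0.6931 / 0.0695 ≈ 9.97 years

about 10.0 years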